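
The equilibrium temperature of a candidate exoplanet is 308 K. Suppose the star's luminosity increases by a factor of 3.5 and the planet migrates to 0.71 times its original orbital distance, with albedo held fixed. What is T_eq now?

T_eq ∝ L^(1/4) · d^(−1/2).
T′ = 308 × 3.5^(1/4) / 0.71^(1/2) = 500 K.

T_eq ≈ 500 K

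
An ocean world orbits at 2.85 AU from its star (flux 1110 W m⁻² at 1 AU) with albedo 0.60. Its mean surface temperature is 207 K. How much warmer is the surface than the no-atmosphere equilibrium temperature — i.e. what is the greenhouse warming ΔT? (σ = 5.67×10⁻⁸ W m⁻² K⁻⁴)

ΔT ≈ 82.4 K

S = 1110/2.85² = 136.7 W m⁻².
T_eq = [S(1−A)/(4σ)]^(1/4) = [136.7×0.40/(4×5.67×10⁻⁸)]^(1/4) = 124.6 K.
ΔT = T_surf − T_eq = 207 − 124.6.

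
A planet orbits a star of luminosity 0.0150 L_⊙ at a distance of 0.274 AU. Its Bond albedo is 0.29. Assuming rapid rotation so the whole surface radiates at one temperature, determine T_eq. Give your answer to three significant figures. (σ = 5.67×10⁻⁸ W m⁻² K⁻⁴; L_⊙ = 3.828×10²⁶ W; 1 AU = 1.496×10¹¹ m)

T_eq ≈ 171 K

d = 0.274 AU = 4.10×10¹⁰ m.
L = 0.0150 × 3.828×10²⁶ = 5.74×10²⁴ W.
Flux: S = L/(4πd²) = 5.74×10²⁴/(4π×(4.10×10¹⁰)²) = 272 W m⁻².
Energy balance: absorbed = emitted ⇒ πR²·S(1−A) = 4πR²·σT_eq⁴, so T_eq⁴ = S(1−A)/(4σ).
T_eq = [272 × 0.71 / (4 × 5.67×10⁻⁸)]^(1/4) = (8.51×10⁸)^(1/4) = 171 K.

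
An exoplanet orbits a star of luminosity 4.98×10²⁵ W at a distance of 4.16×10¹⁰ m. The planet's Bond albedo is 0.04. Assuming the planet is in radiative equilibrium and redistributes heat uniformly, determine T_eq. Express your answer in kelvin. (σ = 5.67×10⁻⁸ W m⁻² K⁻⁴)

T_eq ≈ 314 K

Flux: S = L/(4πd²) = 4.98×10²⁵/(4π×(4.16×10¹⁰)²) = 2290 W m⁻².
Energy balance: absorbed = emitted ⇒ πR²·S(1−A) = 4πR²·σT_eq⁴, so T_eq⁴ = S(1−A)/(4σ).
T_eq = [2290 × 0.96 / (4 × 5.67×10⁻⁸)]^(1/4) = (9.69×10⁹)^(1/4) = 314 K.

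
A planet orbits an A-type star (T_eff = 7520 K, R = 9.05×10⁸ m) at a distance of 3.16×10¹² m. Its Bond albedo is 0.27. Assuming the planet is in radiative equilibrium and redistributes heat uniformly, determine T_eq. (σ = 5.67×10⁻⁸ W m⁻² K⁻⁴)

T_eq ≈ 83.2 K

L = 4πR_⋆²σT_⋆⁴ = 4π(9.05×10⁸)² × 5.67×10⁻⁸ × (7520)⁴ = 1.87×10²⁷ W.
S = L/(4πd²) = 14.9 W m⁻².
Energy balance: absorbed = emitted ⇒ πR²·S(1−A) = 4πR²·σT_eq⁴, so T_eq⁴ = S(1−A)/(4σ).
T_eq = [14.9 × 0.73 / (4 × 5.67×10⁻⁸)]^(1/4) = (4.79×10⁷)^(1/4) = 83.2 K.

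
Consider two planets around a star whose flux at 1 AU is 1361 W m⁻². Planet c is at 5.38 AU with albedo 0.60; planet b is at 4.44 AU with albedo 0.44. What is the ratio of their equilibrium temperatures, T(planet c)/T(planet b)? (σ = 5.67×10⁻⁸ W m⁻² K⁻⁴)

T₁/T₂ ≈ 0.835

T_eq = [S₀(1−A)/(4σd²)]^(1/4), so T ∝ (1−A)^(1/4) / √d.
T₁ = [1361×0.40/(4×5.67×10⁻⁸×5.38²)]^(1/4) = 95.43 K.
T₂ = [1361×0.56/(4×5.67×10⁻⁸×4.44²)]^(1/4) = 114.26 K.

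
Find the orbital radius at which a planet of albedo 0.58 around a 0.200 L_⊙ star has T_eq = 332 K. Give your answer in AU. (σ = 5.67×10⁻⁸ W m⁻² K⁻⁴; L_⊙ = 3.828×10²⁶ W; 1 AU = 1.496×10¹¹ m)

L = 0.200 × 3.828×10²⁶ = 7.66×10²⁵ W.
From T_eq⁴ = L(1−A)/(16πσd²): d = √[L(1−A)/(16πσT_eq⁴)].
d = √[7.66×10²⁵ × 0.42 / (16π × 5.67×10⁻⁸ × (332)⁴)] = 3.05×10¹⁰ m = 0.204 AU.

d ≈ 0.204 AU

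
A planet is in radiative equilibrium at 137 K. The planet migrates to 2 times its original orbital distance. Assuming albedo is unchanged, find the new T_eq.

T_eq ≈ 96.9 K

T_eq ∝ L^(1/4) · d^(−1/2).
T′ = 137 / 2^(1/2) = 96.9 K.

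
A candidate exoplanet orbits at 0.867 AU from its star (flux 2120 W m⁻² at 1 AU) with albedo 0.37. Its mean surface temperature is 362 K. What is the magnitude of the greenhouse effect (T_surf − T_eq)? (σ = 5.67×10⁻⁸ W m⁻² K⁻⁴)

ΔT ≈ 64.5 K

S = 2120/0.867² = 2820 W m⁻².
T_eq = [S(1−A)/(4σ)]^(1/4) = [2820×0.63/(4×5.67×10⁻⁸)]^(1/4) = 297.5 K.
ΔT = T_surf − T_eq = 362 − 297.5.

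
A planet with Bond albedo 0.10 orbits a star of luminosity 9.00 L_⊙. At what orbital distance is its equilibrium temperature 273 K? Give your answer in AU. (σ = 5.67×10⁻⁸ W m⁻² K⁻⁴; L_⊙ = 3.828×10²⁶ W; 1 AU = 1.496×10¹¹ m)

d ≈ 2.96 AU

L = 9.00 × 3.828×10²⁶ = 3.45×10²⁷ W.
From T_eq⁴ = L(1−A)/(16πσd²): d = √[L(1−A)/(16πσT_eq⁴)].
d = √[3.45×10²⁷ × 0.90 / (16π × 5.67×10⁻⁸ × (273)⁴)] = 4.43×10¹¹ m = 2.96 AU.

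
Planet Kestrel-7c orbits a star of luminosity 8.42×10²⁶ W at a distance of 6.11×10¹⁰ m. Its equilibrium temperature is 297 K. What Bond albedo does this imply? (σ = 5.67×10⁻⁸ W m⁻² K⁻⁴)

Flux: S = L/(4πd²) = 8.42×10²⁶/(4π×(6.11×10¹⁰)²) = 1.79×10⁴ W m⁻².
From T_eq⁴ = S(1−A)/(4σ): 1−A = 4σT_eq⁴/S.
1−A = 4 × 5.67×10⁻⁸ × (297)⁴ / 1.79×10⁴ = 0.098.

A ≈ 0.90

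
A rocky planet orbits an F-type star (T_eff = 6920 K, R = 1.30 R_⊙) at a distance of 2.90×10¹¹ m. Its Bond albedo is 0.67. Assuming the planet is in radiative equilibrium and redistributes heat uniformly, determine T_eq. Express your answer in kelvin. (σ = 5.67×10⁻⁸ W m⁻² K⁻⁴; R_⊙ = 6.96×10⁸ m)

T_eq ≈ 207 K

R_⋆ = 1.30 × 6.96×10⁸ = 9.05×10⁸ m.
L = 4πR_⋆²σT_⋆⁴ = 4π(9.05×10⁸)² × 5.67×10⁻⁸ × (6920)⁴ = 1.34×10²⁷ W.
S = L/(4πd²) = 1270 W m⁻².
Energy balance: absorbed = emitted ⇒ πR²·S(1−A) = 4πR²·σT_eq⁴, so T_eq⁴ = S(1−A)/(4σ).
T_eq = [1270 × 0.33 / (4 × 5.67×10⁻⁸)]^(1/4) = (1.84×10⁹)^(1/4) = 207 K.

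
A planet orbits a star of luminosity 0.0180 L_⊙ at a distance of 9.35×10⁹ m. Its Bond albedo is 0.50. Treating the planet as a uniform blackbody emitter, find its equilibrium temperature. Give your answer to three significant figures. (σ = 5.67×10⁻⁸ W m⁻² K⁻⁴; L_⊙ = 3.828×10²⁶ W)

T_eq ≈ 343 K

L = 0.0180 × 3.828×10²⁶ = 6.89×10²⁴ W.
Flux: S = L/(4πd²) = 6.89×10²⁴/(4π×(9.35×10⁹)²) = 6270 W m⁻².
Energy balance: absorbed = emitted ⇒ πR²·S(1−A) = 4πR²·σT_eq⁴, so T_eq⁴ = S(1−A)/(4σ).
T_eq = [6270 × 0.50 / (4 × 5.67×10⁻⁸)]^(1/4) = (1.38×10¹⁰)^(1/4) = 343 K.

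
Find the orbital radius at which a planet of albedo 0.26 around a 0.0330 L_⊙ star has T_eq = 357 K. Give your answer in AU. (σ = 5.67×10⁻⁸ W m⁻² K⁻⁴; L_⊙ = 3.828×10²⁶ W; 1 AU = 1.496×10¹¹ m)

d ≈ 0.0950 AU

L = 0.0330 × 3.828×10²⁶ = 1.26×10²⁵ W.
From T_eq⁴ = L(1−A)/(16πσd²): d = √[L(1−A)/(16πσT_eq⁴)].
d = √[1.26×10²⁵ × 0.74 / (16π × 5.67×10⁻⁸ × (357)⁴)] = 1.42×10¹⁰ m = 0.0950 AU.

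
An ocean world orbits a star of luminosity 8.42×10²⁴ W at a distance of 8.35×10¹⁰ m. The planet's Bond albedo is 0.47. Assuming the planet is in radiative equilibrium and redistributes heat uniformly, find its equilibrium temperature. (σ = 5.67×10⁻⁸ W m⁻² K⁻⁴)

Flux: S = L/(4πd²) = 8.42×10²⁴/(4π×(8.35×10¹⁰)²) = 96.1 W m⁻².
Energy balance: absorbed = emitted ⇒ πR²·S(1−A) = 4πR²·σT_eq⁴, so T_eq⁴ = S(1−A)/(4σ).
T_eq = [96.1 × 0.53 / (4 × 5.67×10⁻⁸)]^(1/4) = (2.25×10⁸)^(1/4) = 122 K.

T_eq ≈ 122 K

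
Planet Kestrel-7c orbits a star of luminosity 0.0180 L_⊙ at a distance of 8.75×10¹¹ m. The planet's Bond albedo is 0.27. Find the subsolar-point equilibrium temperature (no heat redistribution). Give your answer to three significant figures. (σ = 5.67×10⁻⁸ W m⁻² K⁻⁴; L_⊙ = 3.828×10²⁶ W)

T_ss ≈ 55.1 K

L = 0.0180 × 3.828×10²⁶ = 6.89×10²⁴ W.
Flux: S = L/(4πd²) = 6.89×10²⁴/(4π×(8.75×10¹¹)²) = 0.716 W m⁻².
At the subsolar point the surface absorbs S(1−A) and emits σT⁴ per unit area — no factor of 4, since only the local patch is in balance.
T = [0.716 × 0.73 / 5.67×10⁻⁸]^(1/4) = (9.22×10⁶)^(1/4) = 55.1 K.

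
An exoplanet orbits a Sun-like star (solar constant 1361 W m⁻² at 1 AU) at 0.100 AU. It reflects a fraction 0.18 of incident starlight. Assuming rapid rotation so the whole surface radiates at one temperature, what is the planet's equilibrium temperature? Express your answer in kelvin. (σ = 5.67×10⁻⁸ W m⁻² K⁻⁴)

Flux at 0.100 AU: S = 1361/0.100² = 1.36×10⁵ W m⁻².
Energy balance: absorbed = emitted ⇒ πR²·S(1−A) = 4πR²·σT_eq⁴, so T_eq⁴ = S(1−A)/(4σ).
T_eq = [1.36×10⁵ × 0.82 / (4 × 5.67×10⁻⁸)]^(1/4) = (4.92×10¹¹)^(1/4) = 838 K.

T_eq ≈ 838 K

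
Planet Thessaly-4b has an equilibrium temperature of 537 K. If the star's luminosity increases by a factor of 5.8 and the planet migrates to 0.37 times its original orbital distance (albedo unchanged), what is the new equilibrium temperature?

T_eq ∝ L^(1/4) · d^(−1/2).
T′ = 537 × 5.8^(1/4) / 0.37^(1/2) = 1370 K.

T_eq ≈ 1370 K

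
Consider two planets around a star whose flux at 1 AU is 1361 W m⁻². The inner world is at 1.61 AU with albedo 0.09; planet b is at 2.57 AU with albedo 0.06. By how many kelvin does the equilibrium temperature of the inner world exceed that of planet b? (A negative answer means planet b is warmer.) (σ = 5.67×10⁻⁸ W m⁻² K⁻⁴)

ΔT ≈ 43.3 K

T_eq = [S₀(1−A)/(4σd²)]^(1/4), so T ∝ (1−A)^(1/4) / √d.
T₁ = [1361×0.91/(4×5.67×10⁻⁸×1.61²)]^(1/4) = 214.24 K.
T₂ = [1361×0.94/(4×5.67×10⁻⁸×2.57²)]^(1/4) = 170.95 K.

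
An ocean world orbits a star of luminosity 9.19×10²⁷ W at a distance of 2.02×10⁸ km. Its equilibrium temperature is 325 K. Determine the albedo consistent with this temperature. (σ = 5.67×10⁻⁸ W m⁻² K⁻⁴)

d = 2.02×10⁸ km = 2.02×10¹¹ m.
Flux: S = L/(4πd²) = 9.19×10²⁷/(4π×(2.02×10¹¹)²) = 1.79×10⁴ W m⁻².
From T_eq⁴ = S(1−A)/(4σ): 1−A = 4σT_eq⁴/S.
1−A = 4 × 5.67×10⁻⁸ × (325)⁴ / 1.79×10⁴ = 0.141.

A ≈ 0.86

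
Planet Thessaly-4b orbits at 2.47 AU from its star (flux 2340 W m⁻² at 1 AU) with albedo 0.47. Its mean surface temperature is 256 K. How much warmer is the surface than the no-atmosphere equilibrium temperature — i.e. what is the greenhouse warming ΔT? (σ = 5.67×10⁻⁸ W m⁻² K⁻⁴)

S = 2340/2.47² = 383.5 W m⁻².
T_eq = [S(1−A)/(4σ)]^(1/4) = [383.5×0.53/(4×5.67×10⁻⁸)]^(1/4) = 173.0 K.
ΔT = T_surf − T_eq = 256 − 173.0.

ΔT ≈ 83.0 K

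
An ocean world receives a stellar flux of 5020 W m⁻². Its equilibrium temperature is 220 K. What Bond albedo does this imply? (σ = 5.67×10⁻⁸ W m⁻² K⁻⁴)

A ≈ 0.89

From T_eq⁴ = S(1−A)/(4σ): 1−A = 4σT_eq⁴/S.
1−A = 4 × 5.67×10⁻⁸ × (220)⁴ / 5020 = 0.106.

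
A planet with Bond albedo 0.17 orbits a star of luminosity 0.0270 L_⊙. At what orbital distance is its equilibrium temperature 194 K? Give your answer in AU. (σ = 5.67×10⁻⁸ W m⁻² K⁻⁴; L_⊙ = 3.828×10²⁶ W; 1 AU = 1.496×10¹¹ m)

d ≈ 0.308 AU

L = 0.0270 × 3.828×10²⁶ = 1.03×10²⁵ W.
From T_eq⁴ = L(1−A)/(16πσd²): d = √[L(1−A)/(16πσT_eq⁴)].
d = √[1.03×10²⁵ × 0.83 / (16π × 5.67×10⁻⁸ × (194)⁴)] = 4.61×10¹⁰ m = 0.308 AU.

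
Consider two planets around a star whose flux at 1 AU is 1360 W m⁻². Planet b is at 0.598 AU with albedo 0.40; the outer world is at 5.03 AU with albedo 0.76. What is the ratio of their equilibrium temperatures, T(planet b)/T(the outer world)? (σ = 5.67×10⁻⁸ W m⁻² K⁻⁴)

T_eq = [S₀(1−A)/(4σd²)]^(1/4), so T ∝ (1−A)^(1/4) / √d.
T₁ = [1360×0.60/(4×5.67×10⁻⁸×0.598²)]^(1/4) = 316.71 K.
T₂ = [1360×0.24/(4×5.67×10⁻⁸×5.03²)]^(1/4) = 86.84 K.

T₁/T₂ ≈ 3.647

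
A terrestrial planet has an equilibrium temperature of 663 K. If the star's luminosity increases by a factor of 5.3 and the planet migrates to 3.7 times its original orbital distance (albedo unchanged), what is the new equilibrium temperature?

T_eq ≈ 523 K

T_eq ∝ L^(1/4) · d^(−1/2).
T′ = 663 × 5.3^(1/4) / 3.7^(1/2) = 523 K.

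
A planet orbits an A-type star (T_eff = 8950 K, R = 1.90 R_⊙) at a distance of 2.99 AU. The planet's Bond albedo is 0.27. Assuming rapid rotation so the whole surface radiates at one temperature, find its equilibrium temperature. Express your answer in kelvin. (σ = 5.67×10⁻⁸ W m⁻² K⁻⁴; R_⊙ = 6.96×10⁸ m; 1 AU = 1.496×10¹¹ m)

T_eq ≈ 318 K

R_⋆ = 1.90 × 6.96×10⁸ = 1.32×10⁹ m.
d = 2.99 AU = 4.47×10¹¹ m.
L = 4πR_⋆²σT_⋆⁴ = 4π(1.32×10⁹)² × 5.67×10⁻⁸ × (8950)⁴ = 7.99×10²⁷ W.
S = L/(4πd²) = 3180 W m⁻².
Energy balance: absorbed = emitted ⇒ πR²·S(1−A) = 4πR²·σT_eq⁴, so T_eq⁴ = S(1−A)/(4σ).
T_eq = [3180 × 0.73 / (4 × 5.67×10⁻⁸)]^(1/4) = (1.02×10¹⁰)^(1/4) = 318 K.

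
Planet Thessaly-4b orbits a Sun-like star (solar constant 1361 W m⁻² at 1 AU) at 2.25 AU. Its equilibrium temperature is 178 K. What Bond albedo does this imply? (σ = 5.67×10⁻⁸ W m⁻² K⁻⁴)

Flux at 2.25 AU: S = 1361/2.25² = 269 W m⁻².
From T_eq⁴ = S(1−A)/(4σ): 1−A = 4σT_eq⁴/S.
1−A = 4 × 5.67×10⁻⁸ × (178)⁴ / 269 = 0.847.

A ≈ 0.15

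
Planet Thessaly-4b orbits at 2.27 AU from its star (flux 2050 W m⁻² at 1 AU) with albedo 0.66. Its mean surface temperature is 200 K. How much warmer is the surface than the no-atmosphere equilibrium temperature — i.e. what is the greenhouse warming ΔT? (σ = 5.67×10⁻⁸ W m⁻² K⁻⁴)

S = 2050/2.27² = 397.8 W m⁻².
T_eq = [S(1−A)/(4σ)]^(1/4) = [397.8×0.34/(4×5.67×10⁻⁸)]^(1/4) = 156.3 K.
ΔT = T_surf − T_eq = 200 − 156.3.

ΔT ≈ 43.7 K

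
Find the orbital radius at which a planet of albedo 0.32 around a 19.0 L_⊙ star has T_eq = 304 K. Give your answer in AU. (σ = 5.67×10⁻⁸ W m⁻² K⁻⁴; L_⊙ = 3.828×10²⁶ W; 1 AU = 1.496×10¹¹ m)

d ≈ 3.01 AU

L = 19.0 × 3.828×10²⁶ = 7.27×10²⁷ W.
From T_eq⁴ = L(1−A)/(16πσd²): d = √[L(1−A)/(16πσT_eq⁴)].
d = √[7.27×10²⁷ × 0.68 / (16π × 5.67×10⁻⁸ × (304)⁴)] = 4.51×10¹¹ m = 3.01 AU.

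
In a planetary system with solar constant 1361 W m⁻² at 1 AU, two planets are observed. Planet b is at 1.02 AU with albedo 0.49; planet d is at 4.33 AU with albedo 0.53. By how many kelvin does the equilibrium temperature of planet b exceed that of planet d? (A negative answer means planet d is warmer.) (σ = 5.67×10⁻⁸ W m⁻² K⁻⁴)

ΔT ≈ 122.1 K

T_eq = [S₀(1−A)/(4σd²)]^(1/4), so T ∝ (1−A)^(1/4) / √d.
T₁ = [1361×0.51/(4×5.67×10⁻⁸×1.02²)]^(1/4) = 232.89 K.
T₂ = [1361×0.47/(4×5.67×10⁻⁸×4.33²)]^(1/4) = 110.75 K.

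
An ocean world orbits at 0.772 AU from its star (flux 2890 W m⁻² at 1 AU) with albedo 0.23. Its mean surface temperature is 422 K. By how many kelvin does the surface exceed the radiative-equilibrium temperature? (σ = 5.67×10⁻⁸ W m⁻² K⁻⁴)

ΔT ≈ 63.8 K

S = 2890/0.772² = 4849 W m⁻².
T_eq = [S(1−A)/(4σ)]^(1/4) = [4849×0.77/(4×5.67×10⁻⁸)]^(1/4) = 358.2 K.
ΔT = T_surf − T_eq = 422 − 358.2.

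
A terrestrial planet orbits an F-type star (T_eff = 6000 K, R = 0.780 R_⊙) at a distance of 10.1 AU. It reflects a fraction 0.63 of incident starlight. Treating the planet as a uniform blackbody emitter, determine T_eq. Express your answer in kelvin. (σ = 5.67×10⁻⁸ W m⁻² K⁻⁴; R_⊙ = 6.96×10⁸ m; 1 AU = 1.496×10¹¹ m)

T_eq ≈ 62.7 K

R_⋆ = 0.780 × 6.96×10⁸ = 5.43×10⁸ m.
d = 10.1 AU = 1.51×10¹² m.
L = 4πR_⋆²σT_⋆⁴ = 4π(5.43×10⁸)² × 5.67×10⁻⁸ × (6000)⁴ = 2.72×10²⁶ W.
S = L/(4πd²) = 9.49 W m⁻².
Energy balance: absorbed = emitted ⇒ πR²·S(1−A) = 4πR²·σT_eq⁴, so T_eq⁴ = S(1−A)/(4σ).
T_eq = [9.49 × 0.37 / (4 × 5.67×10⁻⁸)]^(1/4) = (1.55×10⁷)^(1/4) = 62.7 K.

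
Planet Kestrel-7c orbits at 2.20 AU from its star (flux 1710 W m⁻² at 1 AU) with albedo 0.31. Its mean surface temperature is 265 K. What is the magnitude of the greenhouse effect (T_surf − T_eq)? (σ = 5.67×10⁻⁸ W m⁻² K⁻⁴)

S = 1710/2.20² = 353.3 W m⁻².
T_eq = [S(1−A)/(4σ)]^(1/4) = [353.3×0.69/(4×5.67×10⁻⁸)]^(1/4) = 181.1 K.
ΔT = T_surf − T_eq = 265 − 181.1.

ΔT ≈ 83.9 K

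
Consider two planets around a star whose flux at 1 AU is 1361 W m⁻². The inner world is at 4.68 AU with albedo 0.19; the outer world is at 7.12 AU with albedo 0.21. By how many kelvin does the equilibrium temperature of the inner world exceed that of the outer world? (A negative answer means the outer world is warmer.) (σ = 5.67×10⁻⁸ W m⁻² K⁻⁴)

ΔT ≈ 23.7 K

T_eq = [S₀(1−A)/(4σd²)]^(1/4), so T ∝ (1−A)^(1/4) / √d.
T₁ = [1361×0.81/(4×5.67×10⁻⁸×4.68²)]^(1/4) = 122.05 K.
T₂ = [1361×0.79/(4×5.67×10⁻⁸×7.12²)]^(1/4) = 98.34 K.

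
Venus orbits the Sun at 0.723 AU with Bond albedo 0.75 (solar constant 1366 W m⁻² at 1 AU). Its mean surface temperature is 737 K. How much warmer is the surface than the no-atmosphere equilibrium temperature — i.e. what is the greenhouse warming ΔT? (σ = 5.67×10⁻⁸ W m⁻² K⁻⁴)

ΔT ≈ 505.3 K

S = 1366/0.723² = 2613 W m⁻².
T_eq = [S(1−A)/(4σ)]^(1/4) = [2613×0.25/(4×5.67×10⁻⁸)]^(1/4) = 231.7 K.
ΔT = T_surf − T_eq = 737 − 231.7.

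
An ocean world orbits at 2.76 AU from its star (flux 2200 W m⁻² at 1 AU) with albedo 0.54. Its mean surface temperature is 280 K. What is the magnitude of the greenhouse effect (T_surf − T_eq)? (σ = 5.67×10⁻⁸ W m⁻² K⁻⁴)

S = 2200/2.76² = 288.8 W m⁻².
T_eq = [S(1−A)/(4σ)]^(1/4) = [288.8×0.46/(4×5.67×10⁻⁸)]^(1/4) = 155.6 K.
ΔT = T_surf − T_eq = 280 − 155.6.

ΔT ≈ 124.4 K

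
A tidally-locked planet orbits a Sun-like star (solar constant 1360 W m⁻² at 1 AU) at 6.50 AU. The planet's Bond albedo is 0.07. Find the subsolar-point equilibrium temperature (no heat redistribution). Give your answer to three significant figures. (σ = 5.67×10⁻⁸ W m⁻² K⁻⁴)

Flux at 6.50 AU: S = 1360/6.50² = 32.2 W m⁻².
At the subsolar point the surface absorbs S(1−A) and emits σT⁴ per unit area — no factor of 4, since only the local patch is in balance.
T = [32.2 × 0.93 / 5.67×10⁻⁸]^(1/4) = (5.28×10⁸)^(1/4) = 152 K.

T_ss ≈ 152 K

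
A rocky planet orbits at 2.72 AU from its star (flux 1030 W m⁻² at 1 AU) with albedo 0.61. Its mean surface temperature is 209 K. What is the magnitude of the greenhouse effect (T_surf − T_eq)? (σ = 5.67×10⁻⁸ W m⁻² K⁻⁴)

S = 1030/2.72² = 139.2 W m⁻².
T_eq = [S(1−A)/(4σ)]^(1/4) = [139.2×0.39/(4×5.67×10⁻⁸)]^(1/4) = 124.4 K.
ΔT = T_surf − T_eq = 209 − 124.4.

ΔT ≈ 84.6 K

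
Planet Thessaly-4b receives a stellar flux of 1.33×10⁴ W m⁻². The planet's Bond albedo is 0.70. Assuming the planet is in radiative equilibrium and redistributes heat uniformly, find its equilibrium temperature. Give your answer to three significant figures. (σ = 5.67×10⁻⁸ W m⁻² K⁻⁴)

Energy balance: absorbed = emitted ⇒ πR²·S(1−A) = 4πR²·σT_eq⁴, so T_eq⁴ = S(1−A)/(4σ).
T_eq = [1.33×10⁴ × 0.30 / (4 × 5.67×10⁻⁸)]^(1/4) = (1.76×10¹⁰)^(1/4) = 364 K.

T_eq ≈ 364 K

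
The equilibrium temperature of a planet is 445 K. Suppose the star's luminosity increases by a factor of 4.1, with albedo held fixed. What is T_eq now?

T_eq ∝ L^(1/4) · d^(−1/2).
T′ = 445 × 4.1^(1/4) = 633 K.

T_eq ≈ 633 K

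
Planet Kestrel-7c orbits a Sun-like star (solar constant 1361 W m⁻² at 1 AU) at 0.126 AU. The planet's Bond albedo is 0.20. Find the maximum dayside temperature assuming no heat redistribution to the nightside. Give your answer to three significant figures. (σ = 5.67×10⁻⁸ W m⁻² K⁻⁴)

T_ss ≈ 1050 K

Flux at 0.126 AU: S = 1361/0.126² = 8.57×10⁴ W m⁻².
With no redistribution each surface element balances locally: S(1−A) = σT⁴.
T = [8.57×10⁴ × 0.80 / 5.67×10⁻⁸]^(1/4) = (1.21×10¹²)^(1/4) = 1050 K.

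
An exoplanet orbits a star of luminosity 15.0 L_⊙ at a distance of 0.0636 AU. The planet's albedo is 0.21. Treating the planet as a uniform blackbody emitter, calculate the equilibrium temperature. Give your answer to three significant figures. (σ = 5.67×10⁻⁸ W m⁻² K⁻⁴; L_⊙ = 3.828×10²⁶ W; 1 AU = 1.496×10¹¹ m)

T_eq ≈ 2050 K

d = 0.0636 AU = 9.51×10⁹ m.
L = 15.0 × 3.828×10²⁶ = 5.74×10²⁷ W.
Flux: S = L/(4πd²) = 5.74×10²⁷/(4π×(9.51×10⁹)²) = 5.05×10⁶ W m⁻².
Energy balance: absorbed = emitted ⇒ πR²·S(1−A) = 4πR²·σT_eq⁴, so T_eq⁴ = S(1−A)/(4σ).
T_eq = [5.05×10⁶ × 0.79 / (4 × 5.67×10⁻⁸)]^(1/4) = (1.76×10¹³)^(1/4) = 2050 K.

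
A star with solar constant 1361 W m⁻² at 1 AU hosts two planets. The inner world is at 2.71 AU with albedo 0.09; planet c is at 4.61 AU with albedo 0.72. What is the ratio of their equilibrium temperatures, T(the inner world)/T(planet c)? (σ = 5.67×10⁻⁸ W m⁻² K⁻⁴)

T₁/T₂ ≈ 1.751

T_eq = [S₀(1−A)/(4σd²)]^(1/4), so T ∝ (1−A)^(1/4) / √d.
T₁ = [1361×0.91/(4×5.67×10⁻⁸×2.71²)]^(1/4) = 165.13 K.
T₂ = [1361×0.28/(4×5.67×10⁻⁸×4.61²)]^(1/4) = 94.30 K.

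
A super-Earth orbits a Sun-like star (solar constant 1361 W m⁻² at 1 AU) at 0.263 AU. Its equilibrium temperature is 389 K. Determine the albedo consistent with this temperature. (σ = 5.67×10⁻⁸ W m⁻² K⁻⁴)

A ≈ 0.74

Flux at 0.263 AU: S = 1361/0.263² = 1.97×10⁴ W m⁻².
From T_eq⁴ = S(1−A)/(4σ): 1−A = 4σT_eq⁴/S.
1−A = 4 × 5.67×10⁻⁸ × (389)⁴ / 1.97×10⁴ = 0.264.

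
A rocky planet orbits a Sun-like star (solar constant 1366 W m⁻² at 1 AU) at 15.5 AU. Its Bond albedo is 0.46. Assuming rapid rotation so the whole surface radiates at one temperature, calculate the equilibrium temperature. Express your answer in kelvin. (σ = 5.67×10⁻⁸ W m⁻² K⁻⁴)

T_eq ≈ 60.7 K

Flux at 15.5 AU: S = 1366/15.5² = 5.69 W m⁻².
Energy balance: absorbed = emitted ⇒ πR²·S(1−A) = 4πR²·σT_eq⁴, so T_eq⁴ = S(1−A)/(4σ).
T_eq = [5.69 × 0.54 / (4 × 5.67×10⁻⁸)]^(1/4) = (1.35×10⁷)^(1/4) = 60.7 K.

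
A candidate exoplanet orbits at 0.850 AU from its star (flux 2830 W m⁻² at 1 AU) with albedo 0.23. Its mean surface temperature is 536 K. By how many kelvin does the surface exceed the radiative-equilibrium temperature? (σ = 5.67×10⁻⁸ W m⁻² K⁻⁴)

S = 2830/0.850² = 3917 W m⁻².
T_eq = [S(1−A)/(4σ)]^(1/4) = [3917×0.77/(4×5.67×10⁻⁸)]^(1/4) = 339.6 K.
ΔT = T_surf − T_eq = 536 − 339.6.

ΔT ≈ 196.4 K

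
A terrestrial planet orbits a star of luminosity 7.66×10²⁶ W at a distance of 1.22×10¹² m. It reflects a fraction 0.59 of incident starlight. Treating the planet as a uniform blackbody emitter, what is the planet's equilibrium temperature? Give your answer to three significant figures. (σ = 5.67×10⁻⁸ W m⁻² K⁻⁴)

T_eq ≈ 92.8 K

Flux: S = L/(4πd²) = 7.66×10²⁶/(4π×(1.22×10¹²)²) = 41.0 W m⁻².
Energy balance: absorbed = emitted ⇒ πR²·S(1−A) = 4πR²·σT_eq⁴, so T_eq⁴ = S(1−A)/(4σ).
T_eq = [41.0 × 0.41 / (4 × 5.67×10⁻⁸)]^(1/4) = (7.40×10⁷)^(1/4) = 92.8 K.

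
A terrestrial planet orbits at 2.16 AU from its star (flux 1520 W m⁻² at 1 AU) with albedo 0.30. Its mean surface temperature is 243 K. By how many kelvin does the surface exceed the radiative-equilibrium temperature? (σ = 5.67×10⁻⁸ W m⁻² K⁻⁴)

ΔT ≈ 64.9 K

S = 1520/2.16² = 325.8 W m⁻².
T_eq = [S(1−A)/(4σ)]^(1/4) = [325.8×0.70/(4×5.67×10⁻⁸)]^(1/4) = 178.1 K.
ΔT = T_surf − T_eq = 243 − 178.1.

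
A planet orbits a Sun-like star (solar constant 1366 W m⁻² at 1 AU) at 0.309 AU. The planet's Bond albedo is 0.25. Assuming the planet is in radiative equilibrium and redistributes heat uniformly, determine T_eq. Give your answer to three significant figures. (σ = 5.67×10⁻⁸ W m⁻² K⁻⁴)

Flux at 0.309 AU: S = 1366/0.309² = 1.43×10⁴ W m⁻².
Energy balance: absorbed = emitted ⇒ πR²·S(1−A) = 4πR²·σT_eq⁴, so T_eq⁴ = S(1−A)/(4σ).
T_eq = [1.43×10⁴ × 0.75 / (4 × 5.67×10⁻⁸)]^(1/4) = (4.73×10¹⁰)^(1/4) = 466 K.

T_eq ≈ 466 K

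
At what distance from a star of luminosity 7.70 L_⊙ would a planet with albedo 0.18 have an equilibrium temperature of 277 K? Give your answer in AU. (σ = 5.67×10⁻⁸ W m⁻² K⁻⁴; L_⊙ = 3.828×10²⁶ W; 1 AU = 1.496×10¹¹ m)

L = 7.70 × 3.828×10²⁶ = 2.95×10²⁷ W.
From T_eq⁴ = L(1−A)/(16πσd²): d = √[L(1−A)/(16πσT_eq⁴)].
d = √[2.95×10²⁷ × 0.82 / (16π × 5.67×10⁻⁸ × (277)⁴)] = 3.80×10¹¹ m = 2.54 AU.

d ≈ 2.54 AU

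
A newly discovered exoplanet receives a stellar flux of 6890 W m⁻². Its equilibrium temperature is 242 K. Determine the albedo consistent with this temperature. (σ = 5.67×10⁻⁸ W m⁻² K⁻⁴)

From T_eq⁴ = S(1−A)/(4σ): 1−A = 4σT_eq⁴/S.
1−A = 4 × 5.67×10⁻⁸ × (242)⁴ / 6890 = 0.113.

A ≈ 0.89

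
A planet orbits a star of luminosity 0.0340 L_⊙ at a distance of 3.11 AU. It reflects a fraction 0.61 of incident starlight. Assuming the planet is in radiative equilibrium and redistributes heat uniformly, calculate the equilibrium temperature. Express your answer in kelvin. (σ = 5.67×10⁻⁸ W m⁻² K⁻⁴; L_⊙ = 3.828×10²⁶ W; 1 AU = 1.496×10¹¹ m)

T_eq ≈ 53.6 K

d = 3.11 AU = 4.65×10¹¹ m.
L = 0.0340 × 3.828×10²⁶ = 1.30×10²⁵ W.
Flux: S = L/(4πd²) = 1.30×10²⁵/(4π×(4.65×10¹¹)²) = 4.78 W m⁻².
Energy balance: absorbed = emitted ⇒ πR²·S(1−A) = 4πR²·σT_eq⁴, so T_eq⁴ = S(1−A)/(4σ).
T_eq = [4.78 × 0.39 / (4 × 5.67×10⁻⁸)]^(1/4) = (8.23×10⁶)^(1/4) = 53.6 K.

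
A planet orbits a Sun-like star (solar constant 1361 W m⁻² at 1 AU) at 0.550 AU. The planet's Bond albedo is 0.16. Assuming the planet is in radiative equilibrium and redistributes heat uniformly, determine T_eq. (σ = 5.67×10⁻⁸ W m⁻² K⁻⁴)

T_eq ≈ 359 K

Flux at 0.550 AU: S = 1361/0.550² = 4500 W m⁻².
Energy balance: absorbed = emitted ⇒ πR²·S(1−A) = 4πR²·σT_eq⁴, so T_eq⁴ = S(1−A)/(4σ).
T_eq = [4500 × 0.84 / (4 × 5.67×10⁻⁸)]^(1/4) = (1.67×10¹⁰)^(1/4) = 359 K.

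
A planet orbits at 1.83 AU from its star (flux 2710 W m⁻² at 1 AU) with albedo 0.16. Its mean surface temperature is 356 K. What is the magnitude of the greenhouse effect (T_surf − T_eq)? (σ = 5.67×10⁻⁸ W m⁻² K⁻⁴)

ΔT ≈ 122.0 K

S = 2710/1.83² = 809.2 W m⁻².
T_eq = [S(1−A)/(4σ)]^(1/4) = [809.2×0.84/(4×5.67×10⁻⁸)]^(1/4) = 234.0 K.
ΔT = T_surf − T_eq = 356 − 234.0.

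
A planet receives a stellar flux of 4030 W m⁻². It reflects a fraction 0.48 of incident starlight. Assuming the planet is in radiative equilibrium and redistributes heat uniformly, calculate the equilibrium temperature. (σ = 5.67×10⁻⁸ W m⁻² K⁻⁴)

Energy balance: absorbed = emitted ⇒ πR²·S(1−A) = 4πR²·σT_eq⁴, so T_eq⁴ = S(1−A)/(4σ).
T_eq = [4030 × 0.52 / (4 × 5.67×10⁻⁸)]^(1/4) = (9.24×10⁹)^(1/4) = 310 K.

T_eq ≈ 310 K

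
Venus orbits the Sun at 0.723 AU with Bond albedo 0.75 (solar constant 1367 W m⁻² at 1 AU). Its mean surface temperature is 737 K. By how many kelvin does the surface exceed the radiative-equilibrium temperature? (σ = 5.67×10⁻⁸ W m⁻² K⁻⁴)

S = 1367/0.723² = 2615 W m⁻².
T_eq = [S(1−A)/(4σ)]^(1/4) = [2615×0.25/(4×5.67×10⁻⁸)]^(1/4) = 231.7 K.
ΔT = T_surf − T_eq = 737 − 231.7.

ΔT ≈ 505.3 K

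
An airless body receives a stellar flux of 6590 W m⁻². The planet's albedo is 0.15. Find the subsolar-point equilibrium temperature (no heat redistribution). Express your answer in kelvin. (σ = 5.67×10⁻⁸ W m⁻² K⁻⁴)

At the subsolar point the surface absorbs S(1−A) and emits σT⁴ per unit area — no factor of 4, since only the local patch is in balance.
T = [6590 × 0.85 / 5.67×10⁻⁸]^(1/4) = (9.88×10¹⁰)^(1/4) = 561 K.

T_ss ≈ 561 K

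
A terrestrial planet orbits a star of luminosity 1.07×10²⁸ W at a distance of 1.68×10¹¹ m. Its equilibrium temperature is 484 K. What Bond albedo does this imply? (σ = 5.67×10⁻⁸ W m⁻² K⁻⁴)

Flux: S = L/(4πd²) = 1.07×10²⁸/(4π×(1.68×10¹¹)²) = 3.02×10⁴ W m⁻².
From T_eq⁴ = S(1−A)/(4σ): 1−A = 4σT_eq⁴/S.
1−A = 4 × 5.67×10⁻⁸ × (484)⁴ / 3.02×10⁴ = 0.413.

A ≈ 0.59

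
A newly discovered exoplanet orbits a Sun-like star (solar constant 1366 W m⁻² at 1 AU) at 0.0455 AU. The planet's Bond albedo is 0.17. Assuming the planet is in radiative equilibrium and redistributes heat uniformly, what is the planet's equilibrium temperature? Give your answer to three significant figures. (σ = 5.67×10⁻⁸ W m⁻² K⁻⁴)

Flux at 0.0455 AU: S = 1366/0.0455² = 6.60×10⁵ W m⁻².
Energy balance: absorbed = emitted ⇒ πR²·S(1−A) = 4πR²·σT_eq⁴, so T_eq⁴ = S(1−A)/(4σ).
T_eq = [6.60×10⁵ × 0.83 / (4 × 5.67×10⁻⁸)]^(1/4) = (2.41×10¹²)^(1/4) = 1250 K.

T_eq ≈ 1250 K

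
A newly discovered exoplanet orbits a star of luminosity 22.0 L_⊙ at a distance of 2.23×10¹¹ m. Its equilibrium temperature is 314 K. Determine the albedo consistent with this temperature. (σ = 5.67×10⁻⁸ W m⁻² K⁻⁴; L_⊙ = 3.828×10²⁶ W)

L = 22.0 × 3.828×10²⁶ = 8.42×10²⁷ W.
Flux: S = L/(4πd²) = 8.42×10²⁷/(4π×(2.23×10¹¹)²) = 1.35×10⁴ W m⁻².
From T_eq⁴ = S(1−A)/(4σ): 1−A = 4σT_eq⁴/S.
1−A = 4 × 5.67×10⁻⁸ × (314)⁴ / 1.35×10⁴ = 0.164.

A ≈ 0.84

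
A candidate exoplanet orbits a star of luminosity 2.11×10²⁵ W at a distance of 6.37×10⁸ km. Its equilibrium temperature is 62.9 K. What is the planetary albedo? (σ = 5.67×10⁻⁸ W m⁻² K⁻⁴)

A ≈ 0.14

d = 6.37×10⁸ km = 6.37×10¹¹ m.
Flux: S = L/(4πd²) = 2.11×10²⁵/(4π×(6.37×10¹¹)²) = 4.14 W m⁻².
From T_eq⁴ = S(1−A)/(4σ): 1−A = 4σT_eq⁴/S.
1−A = 4 × 5.67×10⁻⁸ × (62.9)⁴ / 4.14 = 0.858.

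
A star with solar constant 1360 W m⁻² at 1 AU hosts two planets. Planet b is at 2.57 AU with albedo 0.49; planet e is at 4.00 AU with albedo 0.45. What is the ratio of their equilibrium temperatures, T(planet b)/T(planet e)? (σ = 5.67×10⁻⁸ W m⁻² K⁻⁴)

T₁/T₂ ≈ 1.224

T_eq = [S₀(1−A)/(4σd²)]^(1/4), so T ∝ (1−A)^(1/4) / √d.
T₁ = [1360×0.51/(4×5.67×10⁻⁸×2.57²)]^(1/4) = 146.69 K.
T₂ = [1360×0.55/(4×5.67×10⁻⁸×4.00²)]^(1/4) = 119.82 K.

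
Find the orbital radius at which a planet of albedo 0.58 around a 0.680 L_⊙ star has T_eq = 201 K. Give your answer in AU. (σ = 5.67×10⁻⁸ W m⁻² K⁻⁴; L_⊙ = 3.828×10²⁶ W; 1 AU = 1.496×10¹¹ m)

L = 0.680 × 3.828×10²⁶ = 2.60×10²⁶ W.
From T_eq⁴ = L(1−A)/(16πσd²): d = √[L(1−A)/(16πσT_eq⁴)].
d = √[2.60×10²⁶ × 0.42 / (16π × 5.67×10⁻⁸ × (201)⁴)] = 1.53×10¹¹ m = 1.02 AU.

d ≈ 1.02 AU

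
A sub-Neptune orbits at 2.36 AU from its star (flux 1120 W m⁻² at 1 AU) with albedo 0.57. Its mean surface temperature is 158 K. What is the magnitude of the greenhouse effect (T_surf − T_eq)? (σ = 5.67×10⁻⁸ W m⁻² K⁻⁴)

S = 1120/2.36² = 201.1 W m⁻².
T_eq = [S(1−A)/(4σ)]^(1/4) = [201.1×0.43/(4×5.67×10⁻⁸)]^(1/4) = 139.7 K.
ΔT = T_surf − T_eq = 158 − 139.7.

ΔT ≈ 18.3 K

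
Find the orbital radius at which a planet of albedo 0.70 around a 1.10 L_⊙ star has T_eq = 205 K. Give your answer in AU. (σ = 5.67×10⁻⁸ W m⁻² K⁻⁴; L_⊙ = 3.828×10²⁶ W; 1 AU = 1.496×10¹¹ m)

L = 1.10 × 3.828×10²⁶ = 4.21×10²⁶ W.
From T_eq⁴ = L(1−A)/(16πσd²): d = √[L(1−A)/(16πσT_eq⁴)].
d = √[4.21×10²⁶ × 0.30 / (16π × 5.67×10⁻⁸ × (205)⁴)] = 1.58×10¹¹ m = 1.06 AU.

d ≈ 1.06 AU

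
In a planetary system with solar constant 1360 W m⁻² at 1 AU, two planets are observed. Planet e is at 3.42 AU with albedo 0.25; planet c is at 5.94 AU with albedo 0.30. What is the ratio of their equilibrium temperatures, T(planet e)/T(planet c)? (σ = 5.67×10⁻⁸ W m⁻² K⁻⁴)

T_eq = [S₀(1−A)/(4σd²)]^(1/4), so T ∝ (1−A)^(1/4) / √d.
T₁ = [1360×0.75/(4×5.67×10⁻⁸×3.42²)]^(1/4) = 140.03 K.
T₂ = [1360×0.70/(4×5.67×10⁻⁸×5.94²)]^(1/4) = 104.44 K.

T₁/T₂ ≈ 1.341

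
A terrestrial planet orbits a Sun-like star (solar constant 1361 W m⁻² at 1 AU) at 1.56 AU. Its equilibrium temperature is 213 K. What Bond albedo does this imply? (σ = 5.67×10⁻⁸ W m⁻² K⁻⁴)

Flux at 1.56 AU: S = 1361/1.56² = 559 W m⁻².
From T_eq⁴ = S(1−A)/(4σ): 1−A = 4σT_eq⁴/S.
1−A = 4 × 5.67×10⁻⁸ × (213)⁴ / 559 = 0.835.

A ≈ 0.17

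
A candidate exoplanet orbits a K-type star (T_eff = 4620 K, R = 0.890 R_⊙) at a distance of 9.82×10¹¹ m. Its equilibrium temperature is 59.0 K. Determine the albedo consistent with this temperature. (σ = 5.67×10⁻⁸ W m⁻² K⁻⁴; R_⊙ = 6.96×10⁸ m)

R_⋆ = 0.890 × 6.96×10⁸ = 6.19×10⁸ m.
L = 4πR_⋆²σT_⋆⁴ = 4π(6.19×10⁸)² × 5.67×10⁻⁸ × (4620)⁴ = 1.25×10²⁶ W.
S = L/(4πd²) = 10.3 W m⁻².
From T_eq⁴ = S(1−A)/(4σ): 1−A = 4σT_eq⁴/S.
1−A = 4 × 5.67×10⁻⁸ × (59.0)⁴ / 10.3 = 0.267.

A ≈ 0.73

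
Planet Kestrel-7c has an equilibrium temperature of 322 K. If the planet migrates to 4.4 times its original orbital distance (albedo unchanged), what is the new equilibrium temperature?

T_eq ≈ 154 K

T_eq ∝ L^(1/4) · d^(−1/2).
T′ = 322 / 4.4^(1/2) = 154 K.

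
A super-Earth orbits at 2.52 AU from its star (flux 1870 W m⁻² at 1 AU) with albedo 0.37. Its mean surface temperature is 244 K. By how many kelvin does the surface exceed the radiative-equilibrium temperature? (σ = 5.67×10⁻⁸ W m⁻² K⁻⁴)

S = 1870/2.52² = 294.5 W m⁻².
T_eq = [S(1−A)/(4σ)]^(1/4) = [294.5×0.63/(4×5.67×10⁻⁸)]^(1/4) = 169.1 K.
ΔT = T_surf − T_eq = 244 − 169.1.

ΔT ≈ 74.9 K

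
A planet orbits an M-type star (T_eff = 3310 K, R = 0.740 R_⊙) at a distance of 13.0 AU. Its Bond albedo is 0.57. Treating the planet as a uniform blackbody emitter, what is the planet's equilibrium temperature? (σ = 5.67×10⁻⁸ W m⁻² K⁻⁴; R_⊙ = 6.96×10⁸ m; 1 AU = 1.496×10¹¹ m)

R_⋆ = 0.740 × 6.96×10⁸ = 5.15×10⁸ m.
d = 13.0 AU = 1.94×10¹² m.
L = 4πR_⋆²σT_⋆⁴ = 4π(5.15×10⁸)² × 5.67×10⁻⁸ × (3310)⁴ = 2.27×10²⁵ W.
S = L/(4πd²) = 0.477 W m⁻².
Energy balance: absorbed = emitted ⇒ πR²·S(1−A) = 4πR²·σT_eq⁴, so T_eq⁴ = S(1−A)/(4σ).
T_eq = [0.477 × 0.43 / (4 × 5.67×10⁻⁸)]^(1/4) = (9.05×10⁵)^(1/4) = 30.8 K.

T_eq ≈ 30.8 K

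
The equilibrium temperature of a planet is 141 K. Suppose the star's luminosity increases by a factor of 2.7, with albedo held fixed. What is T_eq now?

T_eq ∝ L^(1/4) · d^(−1/2).
T′ = 141 × 2.7^(1/4) = 181 K.

T_eq ≈ 181 K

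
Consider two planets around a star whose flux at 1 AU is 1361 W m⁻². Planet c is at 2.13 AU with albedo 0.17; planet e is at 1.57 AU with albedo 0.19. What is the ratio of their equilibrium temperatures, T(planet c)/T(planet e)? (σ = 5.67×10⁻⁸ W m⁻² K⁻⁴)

T₁/T₂ ≈ 0.864

T_eq = [S₀(1−A)/(4σd²)]^(1/4), so T ∝ (1−A)^(1/4) / √d.
T₁ = [1361×0.83/(4×5.67×10⁻⁸×2.13²)]^(1/4) = 182.03 K.
T₂ = [1361×0.81/(4×5.67×10⁻⁸×1.57²)]^(1/4) = 210.73 K.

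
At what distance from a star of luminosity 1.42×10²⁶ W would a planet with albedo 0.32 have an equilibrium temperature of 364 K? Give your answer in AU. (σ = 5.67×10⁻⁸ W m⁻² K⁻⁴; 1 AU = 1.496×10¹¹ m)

d ≈ 0.294 AU

From T_eq⁴ = L(1−A)/(16πσd²): d = √[L(1−A)/(16πσT_eq⁴)].
d = √[1.42×10²⁶ × 0.68 / (16π × 5.67×10⁻⁸ × (364)⁴)] = 4.39×10¹⁰ m = 0.294 AU.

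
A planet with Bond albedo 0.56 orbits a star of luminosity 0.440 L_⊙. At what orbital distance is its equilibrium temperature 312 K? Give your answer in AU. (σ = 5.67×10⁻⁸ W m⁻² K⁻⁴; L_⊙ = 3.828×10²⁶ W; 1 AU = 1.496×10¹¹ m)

L = 0.440 × 3.828×10²⁶ = 1.68×10²⁶ W.
From T_eq⁴ = L(1−A)/(16πσd²): d = √[L(1−A)/(16πσT_eq⁴)].
d = √[1.68×10²⁶ × 0.44 / (16π × 5.67×10⁻⁸ × (312)⁴)] = 5.24×10¹⁰ m = 0.350 AU.

d ≈ 0.350 AU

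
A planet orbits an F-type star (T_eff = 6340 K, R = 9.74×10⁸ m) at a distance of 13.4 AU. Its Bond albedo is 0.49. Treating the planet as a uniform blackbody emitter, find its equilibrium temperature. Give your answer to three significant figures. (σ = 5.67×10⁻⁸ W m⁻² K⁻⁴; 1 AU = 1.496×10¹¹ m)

d = 13.4 AU = 2.00×10¹² m.
L = 4πR_⋆²σT_⋆⁴ = 4π(9.74×10⁸)² × 5.67×10⁻⁸ × (6340)⁴ = 1.09×10²⁷ W.
S = L/(4πd²) = 21.6 W m⁻².
Energy balance: absorbed = emitted ⇒ πR²·S(1−A) = 4πR²·σT_eq⁴, so T_eq⁴ = S(1−A)/(4σ).
T_eq = [21.6 × 0.51 / (4 × 5.67×10⁻⁸)]^(1/4) = (4.86×10⁷)^(1/4) = 83.5 K.

T_eq ≈ 83.5 K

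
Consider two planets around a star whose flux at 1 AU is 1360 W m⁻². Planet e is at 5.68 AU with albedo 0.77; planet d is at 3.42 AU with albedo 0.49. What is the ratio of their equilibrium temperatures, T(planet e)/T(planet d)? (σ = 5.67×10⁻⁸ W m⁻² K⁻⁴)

T_eq = [S₀(1−A)/(4σd²)]^(1/4), so T ∝ (1−A)^(1/4) / √d.
T₁ = [1360×0.23/(4×5.67×10⁻⁸×5.68²)]^(1/4) = 80.86 K.
T₂ = [1360×0.51/(4×5.67×10⁻⁸×3.42²)]^(1/4) = 127.16 K.

T₁/T₂ ≈ 0.636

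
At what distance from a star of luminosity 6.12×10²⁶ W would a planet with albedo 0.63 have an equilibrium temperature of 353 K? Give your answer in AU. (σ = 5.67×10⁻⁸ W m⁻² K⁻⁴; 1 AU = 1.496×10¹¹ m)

d ≈ 0.478 AU

From T_eq⁴ = L(1−A)/(16πσd²): d = √[L(1−A)/(16πσT_eq⁴)].
d = √[6.12×10²⁶ × 0.37 / (16π × 5.67×10⁻⁸ × (353)⁴)] = 7.15×10¹⁰ m = 0.478 AU.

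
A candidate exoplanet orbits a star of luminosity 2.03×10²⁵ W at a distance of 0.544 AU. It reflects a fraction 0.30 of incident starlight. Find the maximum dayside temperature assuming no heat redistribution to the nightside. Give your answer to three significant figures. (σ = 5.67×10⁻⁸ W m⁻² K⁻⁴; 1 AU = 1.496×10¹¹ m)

d = 0.544 AU = 8.14×10¹⁰ m.
Flux: S = L/(4πd²) = 2.03×10²⁵/(4π×(8.14×10¹⁰)²) = 244 W m⁻².
With no redistribution each surface element balances locally: S(1−A) = σT⁴.
T = [244 × 0.70 / 5.67×10⁻⁸]^(1/4) = (3.01×10⁹)^(1/4) = 234 K.

T_ss ≈ 234 K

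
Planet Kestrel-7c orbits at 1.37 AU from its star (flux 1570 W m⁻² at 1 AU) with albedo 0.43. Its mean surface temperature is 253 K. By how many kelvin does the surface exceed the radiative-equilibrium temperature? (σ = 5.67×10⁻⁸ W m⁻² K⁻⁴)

ΔT ≈ 38.9 K

S = 1570/1.37² = 836.5 W m⁻².
T_eq = [S(1−A)/(4σ)]^(1/4) = [836.5×0.57/(4×5.67×10⁻⁸)]^(1/4) = 214.1 K.
ΔT = T_surf − T_eq = 253 − 214.1.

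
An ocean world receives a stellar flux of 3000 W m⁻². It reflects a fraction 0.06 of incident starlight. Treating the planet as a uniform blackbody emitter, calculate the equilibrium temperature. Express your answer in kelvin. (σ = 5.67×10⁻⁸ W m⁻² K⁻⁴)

Energy balance: absorbed = emitted ⇒ πR²·S(1−A) = 4πR²·σT_eq⁴, so T_eq⁴ = S(1−A)/(4σ).
T_eq = [3000 × 0.94 / (4 × 5.67×10⁻⁸)]^(1/4) = (1.24×10¹⁰)^(1/4) = 334 K.

T_eq ≈ 334 K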